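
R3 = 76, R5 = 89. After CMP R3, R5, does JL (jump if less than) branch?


Trace:
  R3 = 76, R5 = 89
  CMP R3, R5  → compares 76 vs 89
  JL checks: is 76 less than 89?
  76 < 89, so condition is true
Branch taken: Yes

Yes


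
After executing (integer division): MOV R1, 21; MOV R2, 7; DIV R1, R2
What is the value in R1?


Register state trace:
  MOV R1, 21  → R1 = 21
  MOV R2, 7  → R2 = 7
  DIV R1, R2  → R1 = 21 // 7 = 3
Final: R1 = 3

3


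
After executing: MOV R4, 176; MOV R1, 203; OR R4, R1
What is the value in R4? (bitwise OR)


Register state trace:
  MOV R4, 176  → R4 = 176 (0b10110000)
  MOV R1, 203  → R1 = 203 (0b11001011)
  OR R4, R1   → R4 = 176 OR 203 = 251 (0b11111011)
Final: R4 = 251

251


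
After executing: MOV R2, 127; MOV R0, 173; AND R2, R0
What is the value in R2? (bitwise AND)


Register state trace:
  MOV R2, 127  → R2 = 127 (0b01111111)
  MOV R0, 173  → R0 = 173 (0b10101101)
  AND R2, R0  → R2 = 127 AND 173 = 45 (0b00101101)
Final: R2 = 45

45


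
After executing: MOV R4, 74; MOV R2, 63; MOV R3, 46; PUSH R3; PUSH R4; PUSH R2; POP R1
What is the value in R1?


Stack trace (top is rightmost):
  MOV R4, 74  → R4 = 74
  MOV R2, 63  → R2 = 63
  MOV R3, 46  → R3 = 46
  PUSH R3  → stack: [46]
  PUSH R4  → stack: [46, 74]
  PUSH R2  → stack: [46, 74, 63]
  POP R1  → R1 = 63, stack: [46, 74]
Final: R1 = 63

63


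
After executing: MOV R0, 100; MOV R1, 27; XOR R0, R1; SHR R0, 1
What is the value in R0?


Register state trace:
  MOV R0, 100  → R0 = 100 (0b01100100)
  MOV R1, 27  → R1 = 27 (0b00011011)
  XOR R0, R1  → R0 = 100 XOR 27 = 127 (0b01111111)
  SHR R0, 1  → R0 = 127 >> 1 = 63
Final: R0 = 63

63


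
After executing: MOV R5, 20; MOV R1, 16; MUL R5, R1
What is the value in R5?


Register state trace:
  MOV R5, 20  → R5 = 20
  MOV R1, 16  → R1 = 16
  MUL R5, R1  → R5 = 20 * 16 = 320
Final: R5 = 320

320


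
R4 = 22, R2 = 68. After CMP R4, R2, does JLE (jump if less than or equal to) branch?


Trace:
  R4 = 22, R2 = 68
  CMP R4, R2  → compares 22 vs 68
  JLE checks: is 22 less than or equal to 68?
  22 < 68, so condition is true
Branch taken: Yes

Yes


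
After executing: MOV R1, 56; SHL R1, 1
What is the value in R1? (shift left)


Register state trace:
  MOV R1, 56  → R1 = 56
  SHL R1, 1  → R1 = 56 << 1 = 56 * 2^1 = 112
Final: R1 = 112

112


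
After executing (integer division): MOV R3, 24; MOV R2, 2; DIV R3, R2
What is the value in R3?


Register state trace:
  MOV R3, 24  → R3 = 24
  MOV R2, 2  → R2 = 2
  DIV R3, R2  → R3 = 24 // 2 = 12
Final: R3 = 12

12


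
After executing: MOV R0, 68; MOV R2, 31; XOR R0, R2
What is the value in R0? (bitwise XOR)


Register state trace:
  MOV R0, 68  → R0 = 68 (0b01000100)
  MOV R2, 31  → R2 = 31 (0b00011111)
  XOR R0, R2  → R0 = 68 XOR 31 = 91 (0b01011011)
Final: R0 = 91

91


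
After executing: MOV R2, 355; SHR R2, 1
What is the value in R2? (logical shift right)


Register state trace:
  MOV R2, 355  → R2 = 355
  SHR R2, 1  → R2 = 355 >> 1 = 355 // 2^1 = 177
Final: R2 = 177

177


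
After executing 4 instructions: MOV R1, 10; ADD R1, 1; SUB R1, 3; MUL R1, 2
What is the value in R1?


Register state trace:
  MOV R1, 10  → R1 = 10
  ADD R1, 1  → R1 = 10 + 1 = 11
  SUB R1, 3  → R1 = 11 - 3 = 8
  MUL R1, 2  → R1 = 8 * 2 = 16
Final: R1 = 16

16


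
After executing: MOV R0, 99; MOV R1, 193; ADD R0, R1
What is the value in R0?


Register state trace:
  MOV R0, 99  → R0 = 99
  MOV R1, 193  → R1 = 193
  ADD R0, R1  → R0 = 99 + 193 = 292
Final: R0 = 292

292


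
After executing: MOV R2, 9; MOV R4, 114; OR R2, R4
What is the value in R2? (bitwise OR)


Register state trace:
  MOV R2, 9  → R2 = 9 (0b00001001)
  MOV R4, 114  → R4 = 114 (0b01110010)
  OR R2, R4   → R2 = 9 OR 114 = 123 (0b01111011)
Final: R2 = 123

123


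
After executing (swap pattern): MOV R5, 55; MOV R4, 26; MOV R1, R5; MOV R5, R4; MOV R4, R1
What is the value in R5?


Register state trace (swap pattern):
  MOV R5, 55  → R5 = 55
  MOV R4, 26  → R4 = 26
  MOV R1, R5  → R1 = 55  (save R5)
  MOV R5, R4  → R5 = 26  (R5 gets R4's value)
  MOV R4, R1  → R4 = 55  (R4 gets saved value)
Final: R5 = 26

26


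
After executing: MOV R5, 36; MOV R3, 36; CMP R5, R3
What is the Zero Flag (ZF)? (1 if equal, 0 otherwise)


Register state trace:
  MOV R5, 36  → R5 = 36
  MOV R3, 36  → R3 = 36
  CMP R5, R3  → computes 36 - 36 = 0
  Result is zero, so values are equal
ZF = 1

1


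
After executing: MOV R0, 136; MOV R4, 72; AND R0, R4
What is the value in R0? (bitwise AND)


Register state trace:
  MOV R0, 136  → R0 = 136 (0b10001000)
  MOV R4, 72  → R4 = 72 (0b01001000)
  AND R0, R4  → R0 = 136 AND 72 = 8 (0b00001000)
Final: R0 = 8

8


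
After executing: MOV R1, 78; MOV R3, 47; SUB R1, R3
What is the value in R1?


Register state trace:
  MOV R1, 78  → R1 = 78
  MOV R3, 47  → R3 = 47
  SUB R1, R3  → R1 = 78 - 47 = 31
Final: R1 = 31

31


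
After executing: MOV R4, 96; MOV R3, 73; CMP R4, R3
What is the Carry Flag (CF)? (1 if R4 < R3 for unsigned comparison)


Register state trace:
  MOV R4, 96  → R4 = 96
  MOV R3, 73  → R3 = 73
  CMP R4, R3  → unsigned 96 - 73: no borrow
  96 >= 73, so CF = 0
CF = 0

0


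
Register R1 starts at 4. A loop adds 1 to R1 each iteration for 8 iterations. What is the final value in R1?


Starting value: R1 = 4
  Iter 1: R1 = 4 + 1 = 5
  Iter 2: R1 = 5 + 1 = 6
  Iter 3: R1 = 6 + 1 = 7
  Iter 4: R1 = 7 + 1 = 8
  Iter 5: R1 = 8 + 1 = 9
  Iter 6: R1 = 9 + 1 = 10
  Iter 7: R1 = 10 + 1 = 11
  Iter 8: R1 = 11 + 1 = 12
Final: R1 = 12

12


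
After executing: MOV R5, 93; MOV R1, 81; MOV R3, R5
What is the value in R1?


Register state trace:
  MOV R5, 93  → R5 = 93
  MOV R1, 81  → R1 = 81
  MOV R3, R5  → R3 = 93
Final: R1 = 81

81


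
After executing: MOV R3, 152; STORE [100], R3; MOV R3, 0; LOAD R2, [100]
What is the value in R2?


Register and memory trace:
  MOV R3, 152  → R3 = 152
  STORE [100], R3  → mem[100] = 152
  MOV R3, 0  → R3 = 0
  LOAD R2, [100]  → R2 = mem[100] = 152
Final: R2 = 152

152


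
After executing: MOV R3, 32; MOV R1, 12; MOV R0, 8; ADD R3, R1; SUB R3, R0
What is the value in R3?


Register state trace:
  MOV R3, 32  → R3 = 32
  MOV R1, 12  → R1 = 12
  MOV R0, 8  → R0 = 8
  ADD R3, R1  → R3 = 32 + 12 = 44
  SUB R3, R0  → R3 = 44 - 8 = 36
Final: R3 = 36

36


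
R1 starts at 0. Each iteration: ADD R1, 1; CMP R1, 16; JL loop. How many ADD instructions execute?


Loop trace (R1 starts at 0, target 16, step 1):
  ADD #1: R1 = 0 + 1 = 1  → 1 < 16, loop
  ADD #2: R1 = 1 + 1 = 2  → 2 < 16, loop
  ADD #3: R1 = 2 + 1 = 3  → 3 < 16, loop
  ADD #4: R1 = 3 + 1 = 4  → 4 < 16, loop
  ADD #5: R1 = 4 + 1 = 5  → 5 < 16, loop
  ADD #6: R1 = 5 + 1 = 6  → 6 < 16, loop
  ADD #7: R1 = 6 + 1 = 7  → 7 < 16, loop
  ADD #8: R1 = 7 + 1 = 8  → 8 < 16, loop
  ADD #9: R1 = 8 + 1 = 9  → 9 < 16, loop
  ADD #10: R1 = 9 + 1 = 10  → 10 < 16, loop
  ADD #11: R1 = 10 + 1 = 11  → 11 < 16, loop
  ADD #12: R1 = 11 + 1 = 12  → 12 < 16, loop
  ADD #13: R1 = 12 + 1 = 13  → 13 < 16, loop
  ADD #14: R1 = 13 + 1 = 14  → 14 < 16, loop
  ADD #15: R1 = 14 + 1 = 15  → 15 < 16, loop
  ADD #16: R1 = 15 + 1 = 16  → 16 >= 16, exit
Total ADD instructions: 16

16


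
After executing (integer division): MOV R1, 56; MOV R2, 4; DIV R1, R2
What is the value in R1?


Register state trace:
  MOV R1, 56  → R1 = 56
  MOV R2, 4  → R2 = 4
  DIV R1, R2  → R1 = 56 // 4 = 14
Final: R1 = 14

14


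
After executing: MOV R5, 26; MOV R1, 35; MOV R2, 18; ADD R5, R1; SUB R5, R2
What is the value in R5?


Register state trace:
  MOV R5, 26  → R5 = 26
  MOV R1, 35  → R1 = 35
  MOV R2, 18  → R2 = 18
  ADD R5, R1  → R5 = 26 + 35 = 61
  SUB R5, R2  → R5 = 61 - 18 = 43
Final: R5 = 43

43


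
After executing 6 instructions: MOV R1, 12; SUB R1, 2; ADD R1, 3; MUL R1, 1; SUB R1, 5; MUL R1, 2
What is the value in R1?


Register state trace:
  MOV R1, 12  → R1 = 12
  SUB R1, 2  → R1 = 12 - 2 = 10
  ADD R1, 3  → R1 = 10 + 3 = 13
  MUL R1, 1  → R1 = 13 * 1 = 13
  SUB R1, 5  → R1 = 13 - 5 = 8
  MUL R1, 2  → R1 = 8 * 2 = 16
Final: R1 = 16

16


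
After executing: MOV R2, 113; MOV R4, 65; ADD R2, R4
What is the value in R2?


Register state trace:
  MOV R2, 113  → R2 = 113
  MOV R4, 65  → R4 = 65
  ADD R2, R4  → R2 = 113 + 65 = 178
Final: R2 = 178

178


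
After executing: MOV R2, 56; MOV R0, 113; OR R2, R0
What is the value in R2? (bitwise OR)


Register state trace:
  MOV R2, 56  → R2 = 56 (0b00111000)
  MOV R0, 113  → R0 = 113 (0b01110001)
  OR R2, R0   → R2 = 56 OR 113 = 121 (0b01111001)
Final: R2 = 121

121


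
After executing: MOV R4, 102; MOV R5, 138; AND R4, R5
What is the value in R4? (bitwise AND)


Register state trace:
  MOV R4, 102  → R4 = 102 (0b01100110)
  MOV R5, 138  → R5 = 138 (0b10001010)
  AND R4, R5  → R4 = 102 AND 138 = 2 (0b00000010)
Final: R4 = 2

2


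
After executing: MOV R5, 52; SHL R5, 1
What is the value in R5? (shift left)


Register state trace:
  MOV R5, 52  → R5 = 52
  SHL R5, 1  → R5 = 52 << 1 = 52 * 2^1 = 104
Final: R5 = 104

104


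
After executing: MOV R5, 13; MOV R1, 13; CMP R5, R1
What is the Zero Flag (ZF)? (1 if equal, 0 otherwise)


Register state trace:
  MOV R5, 13  → R5 = 13
  MOV R1, 13  → R1 = 13
  CMP R5, R1  → computes 13 - 13 = 0
  Result is zero, so values are equal
ZF = 1

1


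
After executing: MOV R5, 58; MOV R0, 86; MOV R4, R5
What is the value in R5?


Register state trace:
  MOV R5, 58  → R5 = 58
  MOV R0, 86  → R0 = 86
  MOV R4, R5  → R4 = 58
Final: R5 = 58

58


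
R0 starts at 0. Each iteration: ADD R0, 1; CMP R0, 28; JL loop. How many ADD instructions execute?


Loop trace (R0 starts at 0, target 28, step 1):
  ADD #1: R0 = 0 + 1 = 1  → 1 < 28, loop
  ADD #2: R0 = 1 + 1 = 2  → 2 < 28, loop
  ADD #3: R0 = 2 + 1 = 3  → 3 < 28, loop
  ADD #4: R0 = 3 + 1 = 4  → 4 < 28, loop
  ADD #5: R0 = 4 + 1 = 5  → 5 < 28, loop
  ADD #6: R0 = 5 + 1 = 6  → 6 < 28, loop
  ADD #7: R0 = 6 + 1 = 7  → 7 < 28, loop
  ADD #8: R0 = 7 + 1 = 8  → 8 < 28, loop
  ADD #9: R0 = 8 + 1 = 9  → 9 < 28, loop
  ADD #10: R0 = 9 + 1 = 10  → 10 < 28, loop
  ADD #11: R0 = 10 + 1 = 11  → 11 < 28, loop
  ADD #12: R0 = 11 + 1 = 12  → 12 < 28, loop
  ADD #13: R0 = 12 + 1 = 13  → 13 < 28, loop
  ADD #14: R0 = 13 + 1 = 14  → 14 < 28, loop
  ADD #15: R0 = 14 + 1 = 15  → 15 < 28, loop
  ADD #16: R0 = 15 + 1 = 16  → 16 < 28, loop
  ADD #17: R0 = 16 + 1 = 17  → 17 < 28, loop
  ADD #18: R0 = 17 + 1 = 18  → 18 < 28, loop
  ADD #19: R0 = 18 + 1 = 19  → 19 < 28, loop
  ADD #20: R0 = 19 + 1 = 20  → 20 < 28, loop
  ADD #21: R0 = 20 + 1 = 21  → 21 < 28, loop
  ADD #22: R0 = 21 + 1 = 22  → 22 < 28, loop
  ADD #23: R0 = 22 + 1 = 23  → 23 < 28, loop
  ADD #24: R0 = 23 + 1 = 24  → 24 < 28, loop
  ADD #25: R0 = 24 + 1 = 25  → 25 < 28, loop
  ADD #26: R0 = 25 + 1 = 26  → 26 < 28, loop
  ADD #27: R0 = 26 + 1 = 27  → 27 < 28, loop
  ADD #28: R0 = 27 + 1 = 28  → 28 >= 28, exit
Total ADD instructions: 28

28


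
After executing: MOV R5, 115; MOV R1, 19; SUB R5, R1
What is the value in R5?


Register state trace:
  MOV R5, 115  → R5 = 115
  MOV R1, 19  → R1 = 19
  SUB R5, R1  → R5 = 115 - 19 = 96
Final: R5 = 96

96


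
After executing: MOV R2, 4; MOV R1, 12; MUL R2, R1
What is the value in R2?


Register state trace:
  MOV R2, 4  → R2 = 4
  MOV R1, 12  → R1 = 12
  MUL R2, R1  → R2 = 4 * 12 = 48
Final: R2 = 48

48


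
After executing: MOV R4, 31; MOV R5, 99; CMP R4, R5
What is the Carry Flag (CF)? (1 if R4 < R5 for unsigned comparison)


Register state trace:
  MOV R4, 31  → R4 = 31
  MOV R5, 99  → R5 = 99
  CMP R4, R5  → unsigned 31 - 99: borrow occurs
  31 < 99, so CF = 1
CF = 1

1


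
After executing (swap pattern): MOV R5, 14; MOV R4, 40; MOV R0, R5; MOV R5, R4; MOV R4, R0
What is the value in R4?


Register state trace (swap pattern):
  MOV R5, 14  → R5 = 14
  MOV R4, 40  → R4 = 40
  MOV R0, R5  → R0 = 14  (save R5)
  MOV R5, R4  → R5 = 40  (R5 gets R4's value)
  MOV R4, R0  → R4 = 14  (R4 gets saved value)
Final: R4 = 14

14


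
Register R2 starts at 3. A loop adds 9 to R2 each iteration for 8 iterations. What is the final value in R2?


Starting value: R2 = 3
  Iter 1: R2 = 3 + 9 = 12
  Iter 2: R2 = 12 + 9 = 21
  Iter 3: R2 = 21 + 9 = 30
  Iter 4: R2 = 30 + 9 = 39
  Iter 5: R2 = 39 + 9 = 48
  Iter 6: R2 = 48 + 9 = 57
  Iter 7: R2 = 57 + 9 = 66
  Iter 8: R2 = 66 + 9 = 75
Final: R2 = 75

75


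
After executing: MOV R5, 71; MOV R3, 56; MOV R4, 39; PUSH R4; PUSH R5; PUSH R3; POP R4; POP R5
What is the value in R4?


Stack trace (top is rightmost):
  MOV R5, 71  → R5 = 71
  MOV R3, 56  → R3 = 56
  MOV R4, 39  → R4 = 39
  PUSH R4  → stack: [39]
  PUSH R5  → stack: [39, 71]
  PUSH R3  → stack: [39, 71, 56]
  POP R4  → R4 = 56, stack: [39, 71]
  POP R5  → R5 = 71, stack: [39]
Final: R4 = 56

56


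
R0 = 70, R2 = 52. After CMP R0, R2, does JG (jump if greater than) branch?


Trace:
  R0 = 70, R2 = 52
  CMP R0, R2  → compares 70 vs 52
  JG checks: is 70 greater than 52?
  70 > 52, so condition is true
Branch taken: Yes

Yes


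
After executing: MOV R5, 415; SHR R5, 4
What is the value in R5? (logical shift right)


Register state trace:
  MOV R5, 415  → R5 = 415
  SHR R5, 4  → R5 = 415 >> 4 = 415 // 2^4 = 25
Final: R5 = 25

25


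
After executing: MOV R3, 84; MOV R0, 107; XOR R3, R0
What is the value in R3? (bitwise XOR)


Register state trace:
  MOV R3, 84  → R3 = 84 (0b01010100)
  MOV R0, 107  → R0 = 107 (0b01101011)
  XOR R3, R0  → R3 = 84 XOR 107 = 63 (0b00111111)
Final: R3 = 63

63


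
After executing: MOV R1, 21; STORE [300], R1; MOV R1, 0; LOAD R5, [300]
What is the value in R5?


Register and memory trace:
  MOV R1, 21  → R1 = 21
  STORE [300], R1  → mem[300] = 21
  MOV R1, 0  → R1 = 0
  LOAD R5, [300]  → R5 = mem[300] = 21
Final: R5 = 21

21


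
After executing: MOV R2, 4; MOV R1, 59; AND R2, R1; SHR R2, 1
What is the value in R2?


Register state trace:
  MOV R2, 4  → R2 = 4 (0b00000100)
  MOV R1, 59  → R1 = 59 (0b00111011)
  AND R2, R1  → R2 = 4 AND 59 = 0 (0b00000000)
  SHR R2, 1  → R2 = 0 >> 1 = 0
Final: R2 = 0

0


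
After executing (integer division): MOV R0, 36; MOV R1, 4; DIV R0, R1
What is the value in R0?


Register state trace:
  MOV R0, 36  → R0 = 36
  MOV R1, 4  → R1 = 4
  DIV R0, R1  → R0 = 36 // 4 = 9
Final: R0 = 9

9


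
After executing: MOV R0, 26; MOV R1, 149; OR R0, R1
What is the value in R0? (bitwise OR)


Register state trace:
  MOV R0, 26  → R0 = 26 (0b00011010)
  MOV R1, 149  → R1 = 149 (0b10010101)
  OR R0, R1   → R0 = 26 OR 149 = 159 (0b10011111)
Final: R0 = 159

159


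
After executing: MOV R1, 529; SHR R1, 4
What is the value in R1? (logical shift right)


Register state trace:
  MOV R1, 529  → R1 = 529
  SHR R1, 4  → R1 = 529 >> 4 = 529 // 2^4 = 33
Final: R1 = 33

33


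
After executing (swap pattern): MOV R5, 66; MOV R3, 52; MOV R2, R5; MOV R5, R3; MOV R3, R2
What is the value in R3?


Register state trace (swap pattern):
  MOV R5, 66  → R5 = 66
  MOV R3, 52  → R3 = 52
  MOV R2, R5  → R2 = 66  (save R5)
  MOV R5, R3  → R5 = 52  (R5 gets R3's value)
  MOV R3, R2  → R3 = 66  (R3 gets saved value)
Final: R3 = 66

66


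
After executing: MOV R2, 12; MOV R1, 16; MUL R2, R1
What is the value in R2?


Register state trace:
  MOV R2, 12  → R2 = 12
  MOV R1, 16  → R1 = 16
  MUL R2, R1  → R2 = 12 * 16 = 192
Final: R2 = 192

192


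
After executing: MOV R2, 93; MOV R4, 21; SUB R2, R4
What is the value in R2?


Register state trace:
  MOV R2, 93  → R2 = 93
  MOV R4, 21  → R4 = 21
  SUB R2, R4  → R2 = 93 - 21 = 72
Final: R2 = 72

72


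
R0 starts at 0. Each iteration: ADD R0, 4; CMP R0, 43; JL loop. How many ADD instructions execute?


Loop trace (R0 starts at 0, target 43, step 4):
  ADD #1: R0 = 0 + 4 = 4  → 4 < 43, loop
  ADD #2: R0 = 4 + 4 = 8  → 8 < 43, loop
  ADD #3: R0 = 8 + 4 = 12  → 12 < 43, loop
  ADD #4: R0 = 12 + 4 = 16  → 16 < 43, loop
  ADD #5: R0 = 16 + 4 = 20  → 20 < 43, loop
  ADD #6: R0 = 20 + 4 = 24  → 24 < 43, loop
  ADD #7: R0 = 24 + 4 = 28  → 28 < 43, loop
  ADD #8: R0 = 28 + 4 = 32  → 32 < 43, loop
  ADD #9: R0 = 32 + 4 = 36  → 36 < 43, loop
  ADD #10: R0 = 36 + 4 = 40  → 40 < 43, loop
  ADD #11: R0 = 40 + 4 = 44  → 44 >= 43, exit
Total ADD instructions: 11

11


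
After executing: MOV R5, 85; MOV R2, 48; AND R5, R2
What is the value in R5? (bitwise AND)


Register state trace:
  MOV R5, 85  → R5 = 85 (0b01010101)
  MOV R2, 48  → R2 = 48 (0b00110000)
  AND R5, R2  → R5 = 85 AND 48 = 16 (0b00010000)
Final: R5 = 16

16


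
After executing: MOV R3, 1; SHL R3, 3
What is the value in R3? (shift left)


Register state trace:
  MOV R3, 1  → R3 = 1
  SHL R3, 3  → R3 = 1 << 3 = 1 * 2^3 = 8
Final: R3 = 8

8


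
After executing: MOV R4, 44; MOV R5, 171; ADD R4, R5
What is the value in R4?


Register state trace:
  MOV R4, 44  → R4 = 44
  MOV R5, 171  → R5 = 171
  ADD R4, R5  → R4 = 44 + 171 = 215
Final: R4 = 215

215


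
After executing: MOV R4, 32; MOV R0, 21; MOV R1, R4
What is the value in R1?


Register state trace:
  MOV R4, 32  → R4 = 32
  MOV R0, 21  → R0 = 21
  MOV R1, R4  → R1 = 32
Final: R1 = 32

32


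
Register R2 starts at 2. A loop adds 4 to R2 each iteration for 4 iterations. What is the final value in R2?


Starting value: R2 = 2
  Iter 1: R2 = 2 + 4 = 6
  Iter 2: R2 = 6 + 4 = 10
  Iter 3: R2 = 10 + 4 = 14
  Iter 4: R2 = 14 + 4 = 18
Final: R2 = 18

18


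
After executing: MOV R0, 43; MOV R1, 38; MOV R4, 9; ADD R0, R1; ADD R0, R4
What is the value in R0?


Register state trace:
  MOV R0, 43  → R0 = 43
  MOV R1, 38  → R1 = 38
  MOV R4, 9  → R4 = 9
  ADD R0, R1  → R0 = 43 + 38 = 81
  ADD R0, R4  → R0 = 81 + 9 = 90
Final: R0 = 90

90


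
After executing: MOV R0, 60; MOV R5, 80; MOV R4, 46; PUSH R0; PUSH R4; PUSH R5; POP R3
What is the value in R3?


Stack trace (top is rightmost):
  MOV R0, 60  → R0 = 60
  MOV R5, 80  → R5 = 80
  MOV R4, 46  → R4 = 46
  PUSH R0  → stack: [60]
  PUSH R4  → stack: [60, 46]
  PUSH R5  → stack: [60, 46, 80]
  POP R3  → R3 = 80, stack: [60, 46]
Final: R3 = 80

80


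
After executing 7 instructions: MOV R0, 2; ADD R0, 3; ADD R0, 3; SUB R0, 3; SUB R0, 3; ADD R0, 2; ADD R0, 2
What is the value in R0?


Register state trace:
  MOV R0, 2  → R0 = 2
  ADD R0, 3  → R0 = 2 + 3 = 5
  ADD R0, 3  → R0 = 5 + 3 = 8
  SUB R0, 3  → R0 = 8 - 3 = 5
  SUB R0, 3  → R0 = 5 - 3 = 2
  ADD R0, 2  → R0 = 2 + 2 = 4
  ADD R0, 2  → R0 = 4 + 2 = 6
Final: R0 = 6

6


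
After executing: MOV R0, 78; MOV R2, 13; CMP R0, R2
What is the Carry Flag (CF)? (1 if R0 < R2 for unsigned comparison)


Register state trace:
  MOV R0, 78  → R0 = 78
  MOV R2, 13  → R2 = 13
  CMP R0, R2  → unsigned 78 - 13: no borrow
  78 >= 13, so CF = 0
CF = 0

0


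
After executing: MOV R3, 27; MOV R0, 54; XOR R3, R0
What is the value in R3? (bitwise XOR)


Register state trace:
  MOV R3, 27  → R3 = 27 (0b00011011)
  MOV R0, 54  → R0 = 54 (0b00110110)
  XOR R3, R0  → R3 = 27 XOR 54 = 45 (0b00101101)
Final: R3 = 45

45


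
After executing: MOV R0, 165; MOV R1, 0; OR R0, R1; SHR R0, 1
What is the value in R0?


Register state trace:
  MOV R0, 165  → R0 = 165 (0b10100101)
  MOV R1, 0  → R1 = 0 (0b00000000)
  OR R0, R1  → R0 = 165 OR 0 = 165 (0b10100101)
  SHR R0, 1  → R0 = 165 >> 1 = 82
Final: R0 = 82

82


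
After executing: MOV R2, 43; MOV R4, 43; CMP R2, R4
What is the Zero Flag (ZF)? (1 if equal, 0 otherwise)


Register state trace:
  MOV R2, 43  → R2 = 43
  MOV R4, 43  → R4 = 43
  CMP R2, R4  → computes 43 - 43 = 0
  Result is zero, so values are equal
ZF = 1

1


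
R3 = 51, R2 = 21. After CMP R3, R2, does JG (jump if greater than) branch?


Trace:
  R3 = 51, R2 = 21
  CMP R3, R2  → compares 51 vs 21
  JG checks: is 51 greater than 21?
  51 > 21, so condition is true
Branch taken: Yes

Yes


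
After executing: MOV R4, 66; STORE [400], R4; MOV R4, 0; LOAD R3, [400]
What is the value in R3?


Register and memory trace:
  MOV R4, 66  → R4 = 66
  STORE [400], R4  → mem[400] = 66
  MOV R4, 0  → R4 = 0
  LOAD R3, [400]  → R3 = mem[400] = 66
Final: R3 = 66

66


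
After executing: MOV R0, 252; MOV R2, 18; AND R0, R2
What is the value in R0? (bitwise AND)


Register state trace:
  MOV R0, 252  → R0 = 252 (0b11111100)
  MOV R2, 18  → R2 = 18 (0b00010010)
  AND R0, R2  → R0 = 252 AND 18 = 16 (0b00010000)
Final: R0 = 16

16


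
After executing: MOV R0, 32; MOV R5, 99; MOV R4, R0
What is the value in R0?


Register state trace:
  MOV R0, 32  → R0 = 32
  MOV R5, 99  → R5 = 99
  MOV R4, R0  → R4 = 32
Final: R0 = 32

32


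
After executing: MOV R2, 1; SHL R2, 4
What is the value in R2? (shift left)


Register state trace:
  MOV R2, 1  → R2 = 1
  SHL R2, 4  → R2 = 1 << 4 = 1 * 2^4 = 16
Final: R2 = 16

16


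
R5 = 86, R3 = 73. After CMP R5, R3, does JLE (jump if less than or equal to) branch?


Trace:
  R5 = 86, R3 = 73
  CMP R5, R3  → compares 86 vs 73
  JLE checks: is 86 less than or equal to 73?
  86 > 73, so condition is false
Branch taken: No

No


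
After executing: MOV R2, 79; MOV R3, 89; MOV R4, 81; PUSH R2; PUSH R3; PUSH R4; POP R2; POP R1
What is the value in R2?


Stack trace (top is rightmost):
  MOV R2, 79  → R2 = 79
  MOV R3, 89  → R3 = 89
  MOV R4, 81  → R4 = 81
  PUSH R2  → stack: [79]
  PUSH R3  → stack: [79, 89]
  PUSH R4  → stack: [79, 89, 81]
  POP R2  → R2 = 81, stack: [79, 89]
  POP R1  → R1 = 89, stack: [79]
Final: R2 = 81

81


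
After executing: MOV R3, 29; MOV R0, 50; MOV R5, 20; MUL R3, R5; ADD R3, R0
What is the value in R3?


Register state trace:
  MOV R3, 29  → R3 = 29
  MOV R0, 50  → R0 = 50
  MOV R5, 20  → R5 = 20
  MUL R3, R5  → R3 = 29 * 20 = 580
  ADD R3, R0  → R3 = 580 + 50 = 630
Final: R3 = 630

630


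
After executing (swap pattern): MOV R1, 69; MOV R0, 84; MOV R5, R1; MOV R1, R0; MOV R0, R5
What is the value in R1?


Register state trace (swap pattern):
  MOV R1, 69  → R1 = 69
  MOV R0, 84  → R0 = 84
  MOV R5, R1  → R5 = 69  (save R1)
  MOV R1, R0  → R1 = 84  (R1 gets R0's value)
  MOV R0, R5  → R0 = 69  (R0 gets saved value)
Final: R1 = 84

84


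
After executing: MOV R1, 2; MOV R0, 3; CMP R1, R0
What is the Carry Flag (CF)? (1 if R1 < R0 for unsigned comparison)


Register state trace:
  MOV R1, 2  → R1 = 2
  MOV R0, 3  → R0 = 3
  CMP R1, R0  → unsigned 2 - 3: borrow occurs
  2 < 3, so CF = 1
CF = 1

1


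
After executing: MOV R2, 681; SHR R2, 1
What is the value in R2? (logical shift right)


Register state trace:
  MOV R2, 681  → R2 = 681
  SHR R2, 1  → R2 = 681 >> 1 = 681 // 2^1 = 340
Final: R2 = 340

340


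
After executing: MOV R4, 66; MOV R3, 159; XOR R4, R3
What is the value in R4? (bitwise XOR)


Register state trace:
  MOV R4, 66  → R4 = 66 (0b01000010)
  MOV R3, 159  → R3 = 159 (0b10011111)
  XOR R4, R3  → R4 = 66 XOR 159 = 221 (0b11011101)
Final: R4 = 221

221


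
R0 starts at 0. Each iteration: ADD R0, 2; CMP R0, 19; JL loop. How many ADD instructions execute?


Loop trace (R0 starts at 0, target 19, step 2):
  ADD #1: R0 = 0 + 2 = 2  → 2 < 19, loop
  ADD #2: R0 = 2 + 2 = 4  → 4 < 19, loop
  ADD #3: R0 = 4 + 2 = 6  → 6 < 19, loop
  ADD #4: R0 = 6 + 2 = 8  → 8 < 19, loop
  ADD #5: R0 = 8 + 2 = 10  → 10 < 19, loop
  ADD #6: R0 = 10 + 2 = 12  → 12 < 19, loop
  ADD #7: R0 = 12 + 2 = 14  → 14 < 19, loop
  ADD #8: R0 = 14 + 2 = 16  → 16 < 19, loop
  ADD #9: R0 = 16 + 2 = 18  → 18 < 19, loop
  ADD #10: R0 = 18 + 2 = 20  → 20 >= 19, exit
Total ADD instructions: 10

10


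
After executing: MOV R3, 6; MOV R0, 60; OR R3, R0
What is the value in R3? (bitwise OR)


Register state trace:
  MOV R3, 6  → R3 = 6 (0b00000110)
  MOV R0, 60  → R0 = 60 (0b00111100)
  OR R3, R0   → R3 = 6 OR 60 = 62 (0b00111110)
Final: R3 = 62

62


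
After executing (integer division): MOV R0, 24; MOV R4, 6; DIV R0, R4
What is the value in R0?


Register state trace:
  MOV R0, 24  → R0 = 24
  MOV R4, 6  → R4 = 6
  DIV R0, R4  → R0 = 24 // 6 = 4
Final: R0 = 4

4


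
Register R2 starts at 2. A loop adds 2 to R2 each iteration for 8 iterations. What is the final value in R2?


Starting value: R2 = 2
  Iter 1: R2 = 2 + 2 = 4
  Iter 2: R2 = 4 + 2 = 6
  Iter 3: R2 = 6 + 2 = 8
  Iter 4: R2 = 8 + 2 = 10
  Iter 5: R2 = 10 + 2 = 12
  Iter 6: R2 = 12 + 2 = 14
  Iter 7: R2 = 14 + 2 = 16
  Iter 8: R2 = 16 + 2 = 18
Final: R2 = 18

18


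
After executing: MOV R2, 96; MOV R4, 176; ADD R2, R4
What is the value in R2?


Register state trace:
  MOV R2, 96  → R2 = 96
  MOV R4, 176  → R4 = 176
  ADD R2, R4  → R2 = 96 + 176 = 272
Final: R2 = 272

272


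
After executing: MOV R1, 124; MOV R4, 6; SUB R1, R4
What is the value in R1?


Register state trace:
  MOV R1, 124  → R1 = 124
  MOV R4, 6  → R4 = 6
  SUB R1, R4  → R1 = 124 - 6 = 118
Final: R1 = 118

118


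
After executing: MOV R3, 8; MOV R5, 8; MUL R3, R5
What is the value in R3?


Register state trace:
  MOV R3, 8  → R3 = 8
  MOV R5, 8  → R5 = 8
  MUL R3, R5  → R3 = 8 * 8 = 64
Final: R3 = 64

64


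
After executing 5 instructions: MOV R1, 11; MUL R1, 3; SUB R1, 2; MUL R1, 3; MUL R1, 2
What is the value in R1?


Register state trace:
  MOV R1, 11  → R1 = 11
  MUL R1, 3  → R1 = 11 * 3 = 33
  SUB R1, 2  → R1 = 33 - 2 = 31
  MUL R1, 3  → R1 = 31 * 3 = 93
  MUL R1, 2  → R1 = 93 * 2 = 186
Final: R1 = 186

186


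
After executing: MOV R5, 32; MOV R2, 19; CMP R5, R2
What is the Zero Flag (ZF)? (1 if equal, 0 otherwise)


Register state trace:
  MOV R5, 32  → R5 = 32
  MOV R2, 19  → R2 = 19
  CMP R5, R2  → computes 32 - 19 = 13
  Result is nonzero, so values are not equal
ZF = 0

0


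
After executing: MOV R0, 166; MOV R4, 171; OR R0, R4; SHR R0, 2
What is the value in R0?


Register state trace:
  MOV R0, 166  → R0 = 166 (0b10100110)
  MOV R4, 171  → R4 = 171 (0b10101011)
  OR R0, R4  → R0 = 166 OR 171 = 175 (0b10101111)
  SHR R0, 2  → R0 = 175 >> 2 = 43
Final: R0 = 43

43


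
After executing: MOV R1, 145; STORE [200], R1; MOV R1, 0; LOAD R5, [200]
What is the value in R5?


Register and memory trace:
  MOV R1, 145  → R1 = 145
  STORE [200], R1  → mem[200] = 145
  MOV R1, 0  → R1 = 0
  LOAD R5, [200]  → R5 = mem[200] = 145
Final: R5 = 145

145


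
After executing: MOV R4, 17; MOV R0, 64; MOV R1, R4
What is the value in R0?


Register state trace:
  MOV R4, 17  → R4 = 17
  MOV R0, 64  → R0 = 64
  MOV R1, R4  → R1 = 17
Final: R0 = 64

64


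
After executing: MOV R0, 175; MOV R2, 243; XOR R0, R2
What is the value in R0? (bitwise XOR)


Register state trace:
  MOV R0, 175  → R0 = 175 (0b10101111)
  MOV R2, 243  → R2 = 243 (0b11110011)
  XOR R0, R2  → R0 = 175 XOR 243 = 92 (0b01011100)
Final: R0 = 92

92


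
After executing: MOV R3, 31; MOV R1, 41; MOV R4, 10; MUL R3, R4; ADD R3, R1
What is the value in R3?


Register state trace:
  MOV R3, 31  → R3 = 31
  MOV R1, 41  → R1 = 41
  MOV R4, 10  → R4 = 10
  MUL R3, R4  → R3 = 31 * 10 = 310
  ADD R3, R1  → R3 = 310 + 41 = 351
Final: R3 = 351

351


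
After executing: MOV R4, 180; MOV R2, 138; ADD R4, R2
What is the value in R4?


Register state trace:
  MOV R4, 180  → R4 = 180
  MOV R2, 138  → R2 = 138
  ADD R4, R2  → R4 = 180 + 138 = 318
Final: R4 = 318

318


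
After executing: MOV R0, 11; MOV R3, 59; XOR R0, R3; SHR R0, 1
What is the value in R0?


Register state trace:
  MOV R0, 11  → R0 = 11 (0b00001011)
  MOV R3, 59  → R3 = 59 (0b00111011)
  XOR R0, R3  → R0 = 11 XOR 59 = 48 (0b00110000)
  SHR R0, 1  → R0 = 48 >> 1 = 24
Final: R0 = 24

24


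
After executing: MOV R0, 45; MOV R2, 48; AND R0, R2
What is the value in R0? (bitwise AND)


Register state trace:
  MOV R0, 45  → R0 = 45 (0b00101101)
  MOV R2, 48  → R2 = 48 (0b00110000)
  AND R0, R2  → R0 = 45 AND 48 = 32 (0b00100000)
Final: R0 = 32

32


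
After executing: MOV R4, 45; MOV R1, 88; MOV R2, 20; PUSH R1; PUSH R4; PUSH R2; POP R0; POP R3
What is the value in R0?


Stack trace (top is rightmost):
  MOV R4, 45  → R4 = 45
  MOV R1, 88  → R1 = 88
  MOV R2, 20  → R2 = 20
  PUSH R1  → stack: [88]
  PUSH R4  → stack: [88, 45]
  PUSH R2  → stack: [88, 45, 20]
  POP R0  → R0 = 20, stack: [88, 45]
  POP R3  → R3 = 45, stack: [88]
Final: R0 = 20

20


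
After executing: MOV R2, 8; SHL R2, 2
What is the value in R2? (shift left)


Register state trace:
  MOV R2, 8  → R2 = 8
  SHL R2, 2  → R2 = 8 << 2 = 8 * 2^2 = 32
Final: R2 = 32

32


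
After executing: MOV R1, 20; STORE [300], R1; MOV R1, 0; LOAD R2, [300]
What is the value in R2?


Register and memory trace:
  MOV R1, 20  → R1 = 20
  STORE [300], R1  → mem[300] = 20
  MOV R1, 0  → R1 = 0
  LOAD R2, [300]  → R2 = mem[300] = 20
Final: R2 = 20

20


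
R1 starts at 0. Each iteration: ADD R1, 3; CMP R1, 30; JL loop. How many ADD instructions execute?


Loop trace (R1 starts at 0, target 30, step 3):
  ADD #1: R1 = 0 + 3 = 3  → 3 < 30, loop
  ADD #2: R1 = 3 + 3 = 6  → 6 < 30, loop
  ADD #3: R1 = 6 + 3 = 9  → 9 < 30, loop
  ADD #4: R1 = 9 + 3 = 12  → 12 < 30, loop
  ADD #5: R1 = 12 + 3 = 15  → 15 < 30, loop
  ADD #6: R1 = 15 + 3 = 18  → 18 < 30, loop
  ADD #7: R1 = 18 + 3 = 21  → 21 < 30, loop
  ADD #8: R1 = 21 + 3 = 24  → 24 < 30, loop
  ADD #9: R1 = 24 + 3 = 27  → 27 < 30, loop
  ADD #10: R1 = 27 + 3 = 30  → 30 >= 30, exit
Total ADD instructions: 10

10


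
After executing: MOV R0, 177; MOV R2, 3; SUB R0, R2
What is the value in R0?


Register state trace:
  MOV R0, 177  → R0 = 177
  MOV R2, 3  → R2 = 3
  SUB R0, R2  → R0 = 177 - 3 = 174
Final: R0 = 174

174


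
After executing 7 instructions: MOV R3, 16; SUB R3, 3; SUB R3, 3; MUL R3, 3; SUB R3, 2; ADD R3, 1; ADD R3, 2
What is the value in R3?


Register state trace:
  MOV R3, 16  → R3 = 16
  SUB R3, 3  → R3 = 16 - 3 = 13
  SUB R3, 3  → R3 = 13 - 3 = 10
  MUL R3, 3  → R3 = 10 * 3 = 30
  SUB R3, 2  → R3 = 30 - 2 = 28
  ADD R3, 1  → R3 = 28 + 1 = 29
  ADD R3, 2  → R3 = 29 + 2 = 31
Final: R3 = 31

31


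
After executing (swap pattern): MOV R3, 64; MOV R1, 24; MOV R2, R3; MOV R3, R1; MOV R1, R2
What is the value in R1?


Register state trace (swap pattern):
  MOV R3, 64  → R3 = 64
  MOV R1, 24  → R1 = 24
  MOV R2, R3  → R2 = 64  (save R3)
  MOV R3, R1  → R3 = 24  (R3 gets R1's value)
  MOV R1, R2  → R1 = 64  (R1 gets saved value)
Final: R1 = 64

64


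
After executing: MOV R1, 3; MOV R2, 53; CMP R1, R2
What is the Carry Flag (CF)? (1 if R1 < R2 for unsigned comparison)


Register state trace:
  MOV R1, 3  → R1 = 3
  MOV R2, 53  → R2 = 53
  CMP R1, R2  → unsigned 3 - 53: borrow occurs
  3 < 53, so CF = 1
CF = 1

1


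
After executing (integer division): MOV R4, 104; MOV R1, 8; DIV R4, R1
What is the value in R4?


Register state trace:
  MOV R4, 104  → R4 = 104
  MOV R1, 8  → R1 = 8
  DIV R4, R1  → R4 = 104 // 8 = 13
Final: R4 = 13

13


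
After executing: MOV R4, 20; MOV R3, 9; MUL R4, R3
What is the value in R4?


Register state trace:
  MOV R4, 20  → R4 = 20
  MOV R3, 9  → R3 = 9
  MUL R4, R3  → R4 = 20 * 9 = 180
Final: R4 = 180

180


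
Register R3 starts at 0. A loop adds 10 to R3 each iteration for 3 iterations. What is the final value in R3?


Starting value: R3 = 0
  Iter 1: R3 = 0 + 10 = 10
  Iter 2: R3 = 10 + 10 = 20
  Iter 3: R3 = 20 + 10 = 30
Final: R3 = 30

30


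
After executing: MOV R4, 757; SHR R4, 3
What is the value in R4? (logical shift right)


Register state trace:
  MOV R4, 757  → R4 = 757
  SHR R4, 3  → R4 = 757 >> 3 = 757 // 2^3 = 94
Final: R4 = 94

94


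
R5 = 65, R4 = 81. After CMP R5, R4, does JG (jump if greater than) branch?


Trace:
  R5 = 65, R4 = 81
  CMP R5, R4  → compares 65 vs 81
  JG checks: is 65 greater than 81?
  65 < 81, so condition is false
Branch taken: No

No


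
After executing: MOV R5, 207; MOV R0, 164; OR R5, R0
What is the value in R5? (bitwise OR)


Register state trace:
  MOV R5, 207  → R5 = 207 (0b11001111)
  MOV R0, 164  → R0 = 164 (0b10100100)
  OR R5, R0   → R5 = 207 OR 164 = 239 (0b11101111)
Final: R5 = 239

239


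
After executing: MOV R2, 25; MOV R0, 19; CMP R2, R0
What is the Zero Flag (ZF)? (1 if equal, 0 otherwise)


Register state trace:
  MOV R2, 25  → R2 = 25
  MOV R0, 19  → R0 = 19
  CMP R2, R0  → computes 25 - 19 = 6
  Result is nonzero, so values are not equal
ZF = 0

0


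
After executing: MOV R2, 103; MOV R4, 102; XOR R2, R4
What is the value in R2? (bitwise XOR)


Register state trace:
  MOV R2, 103  → R2 = 103 (0b01100111)
  MOV R4, 102  → R4 = 102 (0b01100110)
  XOR R2, R4  → R2 = 103 XOR 102 = 1 (0b00000001)
Final: R2 = 1

1


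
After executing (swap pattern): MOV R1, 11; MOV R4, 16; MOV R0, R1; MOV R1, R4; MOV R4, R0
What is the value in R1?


Register state trace (swap pattern):
  MOV R1, 11  → R1 = 11
  MOV R4, 16  → R4 = 16
  MOV R0, R1  → R0 = 11  (save R1)
  MOV R1, R4  → R1 = 16  (R1 gets R4's value)
  MOV R4, R0  → R4 = 11  (R4 gets saved value)
Final: R1 = 16

16


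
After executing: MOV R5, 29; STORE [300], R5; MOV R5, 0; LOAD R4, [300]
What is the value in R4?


Register and memory trace:
  MOV R5, 29  → R5 = 29
  STORE [300], R5  → mem[300] = 29
  MOV R5, 0  → R5 = 0
  LOAD R4, [300]  → R4 = mem[300] = 29
Final: R4 = 29

29


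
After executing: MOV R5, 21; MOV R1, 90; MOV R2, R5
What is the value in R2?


Register state trace:
  MOV R5, 21  → R5 = 21
  MOV R1, 90  → R1 = 90
  MOV R2, R5  → R2 = 21
Final: R2 = 21

21


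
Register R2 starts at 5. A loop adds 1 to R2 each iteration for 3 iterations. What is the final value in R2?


Starting value: R2 = 5
  Iter 1: R2 = 5 + 1 = 6
  Iter 2: R2 = 6 + 1 = 7
  Iter 3: R2 = 7 + 1 = 8
Final: R2 = 8

8


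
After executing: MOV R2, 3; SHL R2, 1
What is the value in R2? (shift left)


Register state trace:
  MOV R2, 3  → R2 = 3
  SHL R2, 1  → R2 = 3 << 1 = 3 * 2^1 = 6
Final: R2 = 6

6


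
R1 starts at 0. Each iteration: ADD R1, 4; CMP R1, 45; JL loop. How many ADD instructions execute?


Loop trace (R1 starts at 0, target 45, step 4):
  ADD #1: R1 = 0 + 4 = 4  → 4 < 45, loop
  ADD #2: R1 = 4 + 4 = 8  → 8 < 45, loop
  ADD #3: R1 = 8 + 4 = 12  → 12 < 45, loop
  ADD #4: R1 = 12 + 4 = 16  → 16 < 45, loop
  ADD #5: R1 = 16 + 4 = 20  → 20 < 45, loop
  ADD #6: R1 = 20 + 4 = 24  → 24 < 45, loop
  ADD #7: R1 = 24 + 4 = 28  → 28 < 45, loop
  ADD #8: R1 = 28 + 4 = 32  → 32 < 45, loop
  ADD #9: R1 = 32 + 4 = 36  → 36 < 45, loop
  ADD #10: R1 = 36 + 4 = 40  → 40 < 45, loop
  ADD #11: R1 = 40 + 4 = 44  → 44 < 45, loop
  ADD #12: R1 = 44 + 4 = 48  → 48 >= 45, exit
Total ADD instructions: 12

12


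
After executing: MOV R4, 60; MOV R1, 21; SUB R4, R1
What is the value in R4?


Register state trace:
  MOV R4, 60  → R4 = 60
  MOV R1, 21  → R1 = 21
  SUB R4, R1  → R4 = 60 - 21 = 39
Final: R4 = 39

39


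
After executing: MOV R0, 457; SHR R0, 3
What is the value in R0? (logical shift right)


Register state trace:
  MOV R0, 457  → R0 = 457
  SHR R0, 3  → R0 = 457 >> 3 = 457 // 2^3 = 57
Final: R0 = 57

57


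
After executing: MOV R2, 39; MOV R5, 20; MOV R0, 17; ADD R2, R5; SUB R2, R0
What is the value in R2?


Register state trace:
  MOV R2, 39  → R2 = 39
  MOV R5, 20  → R5 = 20
  MOV R0, 17  → R0 = 17
  ADD R2, R5  → R2 = 39 + 20 = 59
  SUB R2, R0  → R2 = 59 - 17 = 42
Final: R2 = 42

42


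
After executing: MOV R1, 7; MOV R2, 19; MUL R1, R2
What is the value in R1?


Register state trace:
  MOV R1, 7  → R1 = 7
  MOV R2, 19  → R2 = 19
  MUL R1, R2  → R1 = 7 * 19 = 133
Final: R1 = 133

133


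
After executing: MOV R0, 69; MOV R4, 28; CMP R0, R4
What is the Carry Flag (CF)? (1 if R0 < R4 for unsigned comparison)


Register state trace:
  MOV R0, 69  → R0 = 69
  MOV R4, 28  → R4 = 28
  CMP R0, R4  → unsigned 69 - 28: no borrow
  69 >= 28, so CF = 0
CF = 0

0


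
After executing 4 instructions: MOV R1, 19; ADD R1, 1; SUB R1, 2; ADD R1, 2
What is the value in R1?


Register state trace:
  MOV R1, 19  → R1 = 19
  ADD R1, 1  → R1 = 19 + 1 = 20
  SUB R1, 2  → R1 = 20 - 2 = 18
  ADD R1, 2  → R1 = 18 + 2 = 20
Final: R1 = 20

20


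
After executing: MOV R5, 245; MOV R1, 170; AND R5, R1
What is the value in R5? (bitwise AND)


Register state trace:
  MOV R5, 245  → R5 = 245 (0b11110101)
  MOV R1, 170  → R1 = 170 (0b10101010)
  AND R5, R1  → R5 = 245 AND 170 = 160 (0b10100000)
Final: R5 = 160

160


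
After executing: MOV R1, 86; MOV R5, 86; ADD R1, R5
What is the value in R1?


Register state trace:
  MOV R1, 86  → R1 = 86
  MOV R5, 86  → R5 = 86
  ADD R1, R5  → R1 = 86 + 86 = 172
Final: R1 = 172

172


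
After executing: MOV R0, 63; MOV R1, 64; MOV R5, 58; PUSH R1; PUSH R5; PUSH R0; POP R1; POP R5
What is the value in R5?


Stack trace (top is rightmost):
  MOV R0, 63  → R0 = 63
  MOV R1, 64  → R1 = 64
  MOV R5, 58  → R5 = 58
  PUSH R1  → stack: [64]
  PUSH R5  → stack: [64, 58]
  PUSH R0  → stack: [64, 58, 63]
  POP R1  → R1 = 63, stack: [64, 58]
  POP R5  → R5 = 58, stack: [64]
Final: R5 = 58

58


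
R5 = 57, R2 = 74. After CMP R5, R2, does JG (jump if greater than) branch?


Trace:
  R5 = 57, R2 = 74
  CMP R5, R2  → compares 57 vs 74
  JG checks: is 57 greater than 74?
  57 < 74, so condition is false
Branch taken: No

No


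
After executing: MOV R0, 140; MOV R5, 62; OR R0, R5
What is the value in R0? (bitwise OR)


Register state trace:
  MOV R0, 140  → R0 = 140 (0b10001100)
  MOV R5, 62  → R5 = 62 (0b00111110)
  OR R0, R5   → R0 = 140 OR 62 = 190 (0b10111110)
Final: R0 = 190

190


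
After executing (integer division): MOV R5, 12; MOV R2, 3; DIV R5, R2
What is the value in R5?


Register state trace:
  MOV R5, 12  → R5 = 12
  MOV R2, 3  → R2 = 3
  DIV R5, R2  → R5 = 12 // 3 = 4
Final: R5 = 4

4


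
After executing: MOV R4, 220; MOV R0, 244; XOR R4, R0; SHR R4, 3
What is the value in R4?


Register state trace:
  MOV R4, 220  → R4 = 220 (0b11011100)
  MOV R0, 244  → R0 = 244 (0b11110100)
  XOR R4, R0  → R4 = 220 XOR 244 = 40 (0b00101000)
  SHR R4, 3  → R4 = 40 >> 3 = 5
Final: R4 = 5

5


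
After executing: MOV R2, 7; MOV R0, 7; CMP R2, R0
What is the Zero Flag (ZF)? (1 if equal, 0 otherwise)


Register state trace:
  MOV R2, 7  → R2 = 7
  MOV R0, 7  → R0 = 7
  CMP R2, R0  → computes 7 - 7 = 0
  Result is zero, so values are equal
ZF = 1

1


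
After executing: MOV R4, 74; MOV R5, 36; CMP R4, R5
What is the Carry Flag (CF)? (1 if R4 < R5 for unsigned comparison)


Register state trace:
  MOV R4, 74  → R4 = 74
  MOV R5, 36  → R5 = 36
  CMP R4, R5  → unsigned 74 - 36: no borrow
  74 >= 36, so CF = 0
CF = 0

0


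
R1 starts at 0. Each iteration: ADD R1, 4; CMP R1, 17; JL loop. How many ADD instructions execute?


Loop trace (R1 starts at 0, target 17, step 4):
  ADD #1: R1 = 0 + 4 = 4  → 4 < 17, loop
  ADD #2: R1 = 4 + 4 = 8  → 8 < 17, loop
  ADD #3: R1 = 8 + 4 = 12  → 12 < 17, loop
  ADD #4: R1 = 12 + 4 = 16  → 16 < 17, loop
  ADD #5: R1 = 16 + 4 = 20  → 20 >= 17, exit
Total ADD instructions: 5

5


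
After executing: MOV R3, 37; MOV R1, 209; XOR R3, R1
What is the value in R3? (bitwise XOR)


Register state trace:
  MOV R3, 37  → R3 = 37 (0b00100101)
  MOV R1, 209  → R1 = 209 (0b11010001)
  XOR R3, R1  → R3 = 37 XOR 209 = 244 (0b11110100)
Final: R3 = 244

244
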